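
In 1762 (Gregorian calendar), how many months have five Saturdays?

A month of length L has five Saturdays iff its first Saturday is on day ≤ L−28 (so day 1–3 in a 31-day month, 1–2 in a 30-day month, day 1 in a leap February).
Checking each month of 1762: Jan starts Fri (31d) ✓; Feb starts Mon (28d); Mar starts Mon (31d); Apr starts Thu (30d); May starts Sat (31d) ✓; Jun starts Tue (30d); Jul starts Thu (31d) ✓; Aug starts Sun (31d); Sep starts Wed (30d); Oct starts Fri (31d) ✓; Nov starts Mon (30d); Dec starts Wed (31d).
Five-Saturday months: January, May, July, October → 4.

4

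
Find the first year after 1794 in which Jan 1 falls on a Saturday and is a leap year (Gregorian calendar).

1820

Jan 1 advances by 2 weekdays after a leap year and by 1 after a common year.
1794: Jan 1 is Wednesday.
1795: Thursday
1796: Friday (leap)
1797: Sunday
1798: Monday
1799: Tuesday
1800: Wednesday
1801: Thursday
1802: Friday
1803: Saturday
1804: Sunday (leap)
1805: Tuesday
1806: Wednesday
1807: Thursday
1808: Friday (leap)
1809: Sunday
1810: Monday
1811: Tuesday
1812: Wednesday (leap)
1813: Friday
1814: Saturday
1815: Sunday
1816: Monday (leap)
1817: Wednesday
1818: Thursday
1819: Friday
1820: Saturday (leap)
1820 begins on a Saturday and is a leap year.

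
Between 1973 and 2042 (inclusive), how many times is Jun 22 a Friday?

11

Track Jun 22's weekday year by year (advancing +1, or +2 across a Feb 29):
  1973: Fri ✓  1974: Sat (+1)  1975: Sun (+1)  1976: Tue (+2)  1977: Wed (+1)
  1978: Thu (+1)  1979: Fri (+1) ✓  1980: Sun (+2)  1981: Mon (+1)  1982: Tue (+1)
  1983: Wed (+1)  1984: Fri (+2) ✓  1985: Sat (+1)  1986: Sun (+1)  … (42 more years) …
  2029: Fri (+1) ✓  2030: Sat (+1)  2031: Sun (+1)  2032: Tue (+2)  2033: Wed (+1)
  2034: Thu (+1)  2035: Fri (+1) ✓  2036: Sun (+2)  2037: Mon (+1)  2038: Tue (+1)
  2039: Wed (+1)  2040: Fri (+2) ✓  2041: Sat (+1)  2042: Sun (+1)
Friday years: 1973, 1979, 1984, 1990, 2001, 2007, 2012, 2018, 2029, 2035, 2040 — 11 in total.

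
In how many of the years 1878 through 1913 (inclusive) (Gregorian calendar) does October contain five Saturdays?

October has 31 days; it has five Saturdays when Saturday falls among the first (month-length − 28) days — i.e. when October 1 is one of Saturday/Friday/Thursday.
October 1 by year: 1878:Tue 1879:Wed 1880:Fri✓ 1881:Sat✓ 1882:Sun 1883:Mon 1884:Wed 1885:Thu✓ 1886:Fri✓ 1887:Sat✓ 1888:Mon 1889:Tue 1890:Wed 1891:Thu✓ 1892:Sat✓ …(6 more)… 1899:Sun 1900:Mon 1901:Tue 1902:Wed 1903:Thu✓ 1904:Sat✓ 1905:Sun 1906:Mon 1907:Tue 1908:Thu✓ 1909:Fri✓ 1910:Sat✓ 1911:Sun 1912:Tue 1913:Wed
Years with five Saturdays: 1880, 1881, 1885, 1886, 1887, 1891, 1892, 1896, 1897, 1898, 1903, 1904, 1908, 1909, 1910 → 15.

15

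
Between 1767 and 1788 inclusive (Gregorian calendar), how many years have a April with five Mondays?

April has 30 days; it has five Mondays when Monday falls among the first (month-length − 28) days — i.e. when April 1 is one of Monday/Sunday.
April 1 by year: 1767:Wed 1768:Fri 1769:Sat 1770:Sun✓ 1771:Mon✓ 1772:Wed 1773:Thu 1774:Fri 1775:Sat 1776:Mon✓ 1777:Tue 1778:Wed 1779:Thu 1780:Sat 1781:Sun✓ 1782:Mon✓ 1783:Tue 1784:Thu 1785:Fri 1786:Sat 1787:Sun✓ 1788:Tue
Years with five Mondays: 1770, 1771, 1776, 1781, 1782, 1787 → 6.

6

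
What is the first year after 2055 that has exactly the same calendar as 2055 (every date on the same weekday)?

2066

Two years share a calendar iff Jan 1 falls on the same weekday and both are leap or both are common. 2055: Jan 1 is Friday, common year.
2056: Jan 1 Saturday, leap
2057: Jan 1 Monday, common
2058: Jan 1 Tuesday, common
2059: Jan 1 Wednesday, common
2060: Jan 1 Thursday, leap
2061: Jan 1 Saturday, common
2062: Jan 1 Sunday, common
2063: Jan 1 Monday, common
2064: Jan 1 Tuesday, leap
2065: Jan 1 Thursday, common
2066: Jan 1 Friday, common
2066 matches on both conditions.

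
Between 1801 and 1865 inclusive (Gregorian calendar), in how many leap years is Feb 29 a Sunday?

Leap years in 1801–1865: 16 of them.
Feb 29 weekday advances by 5 (mod 7) from one leap year to the next four years later (or differs when a century non-leap intervenes).
Leap-day weekdays: 1804:Wed 1808:Mon 1812:Sat 1816:Thu 1820:Tue 1824:Sun✓ 1828:Fri 1832:Wed 1836:Mon 1840:Sat 1844:Thu 1848:Tue 1852:Sun✓ 1856:Fri 1860:Wed 1864:Mon
Sunday: 1824, 1852 → 2.

2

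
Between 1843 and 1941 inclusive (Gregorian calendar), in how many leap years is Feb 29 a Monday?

4

Leap years in 1843–1941: 24 of them.
Feb 29 weekday advances by 5 (mod 7) from one leap year to the next four years later (or differs when a century non-leap intervenes).
Leap-day weekdays: 1844:Thu 1848:Tue 1852:Sun 1856:Fri 1860:Wed 1864:Mon✓ 1868:Sat 1872:Thu 1876:Tue 1880:Sun 1884:Fri 1888:Wed 1892:Mon✓ 1896:Sat 1904:Mon✓ 1908:Sat 1912:Thu 1916:Tue 1920:Sun 1924:Fri 1928:Wed 1932:Mon✓ 1936:Sat 1940:Thu
Monday: 1864, 1892, 1904, 1932 → 4.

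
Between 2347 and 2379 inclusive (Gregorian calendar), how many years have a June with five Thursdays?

10

June has 30 days; it has five Thursdays when Thursday falls among the first (month-length − 28) days — i.e. when June 1 is one of Thursday/Wednesday.
June 1 by year: 2347:Sun 2348:Tue 2349:Wed✓ 2350:Thu✓ 2351:Fri 2352:Sun 2353:Mon 2354:Tue 2355:Wed✓ 2356:Fri 2357:Sat 2358:Sun 2359:Mon 2360:Wed✓ 2361:Thu✓ …(3 more)… 2365:Tue 2366:Wed✓ 2367:Thu✓ 2368:Sat 2369:Sun 2370:Mon 2371:Tue 2372:Thu✓ 2373:Fri 2374:Sat 2375:Sun 2376:Tue 2377:Wed✓ 2378:Thu✓ 2379:Fri
Years with five Thursdays: 2349, 2350, 2355, 2360, 2361, 2366, 2367, 2372, 2377, 2378 → 10.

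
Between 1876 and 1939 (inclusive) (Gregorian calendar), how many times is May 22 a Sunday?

10

Track May 22's weekday year by year (advancing +1, or +2 across a Feb 29):
  1876: Mon  1877: Tue (+1)  1878: Wed (+1)  1879: Thu (+1)  1880: Sat (+2)
  1881: Sun (+1) ✓  1882: Mon (+1)  1883: Tue (+1)  1884: Thu (+2)  1885: Fri (+1)
  1886: Sat (+1)  1887: Sun (+1) ✓  1888: Tue (+2)  1889: Wed (+1)  … (36 more years) …
  1926: Sat (+1)  1927: Sun (+1) ✓  1928: Tue (+2)  1929: Wed (+1)  1930: Thu (+1)
  1931: Fri (+1)  1932: Sun (+2) ✓  1933: Mon (+1)  1934: Tue (+1)  1935: Wed (+1)
  1936: Fri (+2)  1937: Sat (+1)  1938: Sun (+1) ✓  1939: Mon (+1)
Sunday years: 1881, 1887, 1892, 1898, 1904, 1910, 1921, 1927, 1932, 1938 — 10 in total.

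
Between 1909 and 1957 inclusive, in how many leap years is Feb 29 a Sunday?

Leap years in 1909–1957: 12 of them.
Feb 29 weekday advances by 5 (mod 7) from one leap year to the next four years later (or differs when a century non-leap intervenes).
Leap-day weekdays: 1912:Thu 1916:Tue 1920:Sun✓ 1924:Fri 1928:Wed 1932:Mon 1936:Sat 1940:Thu 1944:Tue 1948:Sun✓ 1952:Fri 1956:Wed
Sunday: 1920, 1948 → 2.

2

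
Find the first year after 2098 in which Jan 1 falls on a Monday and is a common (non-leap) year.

Jan 1 advances by 2 weekdays after a leap year and by 1 after a common year.
2098: Jan 1 is Wednesday.
2099: Thursday
2100: Friday
2101: Saturday
2102: Sunday
2103: Monday
2103 begins on a Monday and is a common year.

2103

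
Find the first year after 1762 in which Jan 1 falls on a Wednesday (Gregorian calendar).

Jan 1 advances by 2 weekdays after a leap year and by 1 after a common year.
1762: Jan 1 is Friday.
1763: Saturday
1764: Sunday (leap)
1765: Tuesday
1766: Wednesday
1766 begins on a Wednesday

1766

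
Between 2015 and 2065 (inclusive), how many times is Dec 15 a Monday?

7

Track Dec 15's weekday year by year (advancing +1, or +2 across a Feb 29):
  2015: Tue  2016: Thu (+2)  2017: Fri (+1)  2018: Sat (+1)  2019: Sun (+1)
  2020: Tue (+2)  2021: Wed (+1)  2022: Thu (+1)  2023: Fri (+1)  2024: Sun (+2)
  2025: Mon (+1) ✓  2026: Tue (+1)  2027: Wed (+1)  2028: Fri (+2)  … (23 more years) …
  2052: Sun (+2)  2053: Mon (+1) ✓  2054: Tue (+1)  2055: Wed (+1)  2056: Fri (+2)
  2057: Sat (+1)  2058: Sun (+1)  2059: Mon (+1) ✓  2060: Wed (+2)  2061: Thu (+1)
  2062: Fri (+1)  2063: Sat (+1)  2064: Mon (+2) ✓  2065: Tue (+1)
Monday years: 2025, 2031, 2036, 2042, 2053, 2059, 2064 — 7 in total.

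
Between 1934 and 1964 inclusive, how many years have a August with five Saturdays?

August has 31 days; it has five Saturdays when Saturday falls among the first (month-length − 28) days — i.e. when August 1 is one of Saturday/Friday/Thursday.
August 1 by year: 1934:Wed 1935:Thu✓ 1936:Sat✓ 1937:Sun 1938:Mon 1939:Tue 1940:Thu✓ 1941:Fri✓ 1942:Sat✓ 1943:Sun 1944:Tue 1945:Wed 1946:Thu✓ 1947:Fri✓ 1948:Sun 1949:Mon 1950:Tue 1951:Wed 1952:Fri✓ 1953:Sat✓ 1954:Sun 1955:Mon 1956:Wed 1957:Thu✓ 1958:Fri✓ 1959:Sat✓ 1960:Mon 1961:Tue 1962:Wed 1963:Thu✓ 1964:Sat✓
Years with five Saturdays: 1935, 1936, 1940, 1941, 1942, 1946, 1947, 1952, 1953, 1957, 1958, 1959, 1963, 1964 → 14.

14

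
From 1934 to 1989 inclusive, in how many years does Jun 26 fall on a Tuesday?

8

Track Jun 26's weekday year by year (advancing +1, or +2 across a Feb 29):
  1934: Tue ✓  1935: Wed (+1)  1936: Fri (+2)  1937: Sat (+1)  1938: Sun (+1)
  1939: Mon (+1)  1940: Wed (+2)  1941: Thu (+1)  1942: Fri (+1)  1943: Sat (+1)
  1944: Mon (+2)  1945: Tue (+1) ✓  1946: Wed (+1)  1947: Thu (+1)  … (28 more years) …
  1976: Sat (+2)  1977: Sun (+1)  1978: Mon (+1)  1979: Tue (+1) ✓  1980: Thu (+2)
  1981: Fri (+1)  1982: Sat (+1)  1983: Sun (+1)  1984: Tue (+2) ✓  1985: Wed (+1)
  1986: Thu (+1)  1987: Fri (+1)  1988: Sun (+2)  1989: Mon (+1)
Tuesday years: 1934, 1945, 1951, 1956, 1962, 1973, 1979, 1984 — 8 in total.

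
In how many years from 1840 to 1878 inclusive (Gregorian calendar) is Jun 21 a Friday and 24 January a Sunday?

0

Check each year's weekday for Jun 21 and 24 January:
  1840: Sun/Fri  1841: Mon/Sun  1842: Tue/Mon  1843: Wed/Tue  1844: Fri/Wed  1845: Sat/Fri  1846: Sun/Sat  1847: Mon/Sun  1848: Wed/Mon  1849: Thu/Wed  1850: Fri/Thu  1851: Sat/Fri  1852: Mon/Sat  1853: Tue/Mon  …(11 more)…  1865: Wed/Tue  1866: Thu/Wed  1867: Fri/Thu  1868: Sun/Fri  1869: Mon/Sun  1870: Tue/Mon  1871: Wed/Tue  1872: Fri/Wed  1873: Sat/Fri  1874: Sun/Sat  1875: Mon/Sun  1876: Wed/Mon  1877: Thu/Wed  1878: Fri/Thu
Both conditions hold in: no year — 0.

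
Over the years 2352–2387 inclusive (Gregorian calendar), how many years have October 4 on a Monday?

Track October 4's weekday year by year (advancing +1, or +2 across a Feb 29):
  2352: Sat  2353: Sun (+1)  2354: Mon (+1) ✓  2355: Tue (+1)  2356: Thu (+2)
  2357: Fri (+1)  2358: Sat (+1)  2359: Sun (+1)  2360: Tue (+2)  2361: Wed (+1)
  2362: Thu (+1)  2363: Fri (+1)  2364: Sun (+2)  2365: Mon (+1) ✓  … (8 more years) …
  2374: Fri (+1)  2375: Sat (+1)  2376: Mon (+2) ✓  2377: Tue (+1)  2378: Wed (+1)
  2379: Thu (+1)  2380: Sat (+2)  2381: Sun (+1)  2382: Mon (+1) ✓  2383: Tue (+1)
  2384: Thu (+2)  2385: Fri (+1)  2386: Sat (+1)  2387: Sun (+1)
Monday years: 2354, 2365, 2371, 2376, 2382 — 5 in total.

5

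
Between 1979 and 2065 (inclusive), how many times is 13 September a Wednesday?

12

Track 13 September's weekday year by year (advancing +1, or +2 across a Feb 29):
  1979: Thu  1980: Sat (+2)  1981: Sun (+1)  1982: Mon (+1)  1983: Tue (+1)
  1984: Thu (+2)  1985: Fri (+1)  1986: Sat (+1)  1987: Sun (+1)  1988: Tue (+2)
  1989: Wed (+1) ✓  1990: Thu (+1)  1991: Fri (+1)  1992: Sun (+2)  … (59 more years) …
  2052: Fri (+2)  2053: Sat (+1)  2054: Sun (+1)  2055: Mon (+1)  2056: Wed (+2) ✓
  2057: Thu (+1)  2058: Fri (+1)  2059: Sat (+1)  2060: Mon (+2)  2061: Tue (+1)
  2062: Wed (+1) ✓  2063: Thu (+1)  2064: Sat (+2)  2065: Sun (+1)
Wednesday years: 1989, 1995, 2000, 2006, 2017, 2023, 2028, 2034, 2045, 2051, 2056, 2062 — 12 in total.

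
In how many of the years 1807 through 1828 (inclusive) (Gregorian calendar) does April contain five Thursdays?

April has 30 days; it has five Thursdays when Thursday falls among the first (month-length − 28) days — i.e. when April 1 is one of Thursday/Wednesday.
April 1 by year: 1807:Wed✓ 1808:Fri 1809:Sat 1810:Sun 1811:Mon 1812:Wed✓ 1813:Thu✓ 1814:Fri 1815:Sat 1816:Mon 1817:Tue 1818:Wed✓ 1819:Thu✓ 1820:Sat 1821:Sun 1822:Mon 1823:Tue 1824:Thu✓ 1825:Fri 1826:Sat 1827:Sun 1828:Tue
Years with five Thursdays: 1807, 1812, 1813, 1818, 1819, 1824 → 6.

6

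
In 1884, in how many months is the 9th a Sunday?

2

Check the 9th of each month of 1884: Jan 9: Wed, Feb 9: Sat, Mar 9: Sun, Apr 9: Wed, May 9: Fri, Jun 9: Mon, Jul 9: Wed, Aug 9: Sat, Sep 9: Tue, Oct 9: Thu, Nov 9: Sun, Dec 9: Tue.
Sunday occurs in March, November — 2 months.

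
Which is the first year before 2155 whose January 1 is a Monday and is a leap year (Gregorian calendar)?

Jan 1 advances by 2 weekdays after a leap year and by 1 after a common year.
2155: Jan 1 is Wednesday.
2154: Tuesday
2153: Monday
2152: Saturday (leap)
2151: Friday
2150: Thursday
2149: Wednesday
2148: Monday (leap)
2148 begins on a Monday and is a leap year.

2148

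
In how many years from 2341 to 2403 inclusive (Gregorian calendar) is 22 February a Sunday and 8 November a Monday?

Check each year's weekday for 22 February and 8 November:
  2341: Sat/Sat  2342: Sun/Sun  2343: Mon/Mon  2344: Tue/Wed  2345: Thu/Thu  2346: Fri/Fri  2347: Sat/Sat  2348: Sun/Mon ✓  2349: Tue/Tue  2350: Wed/Wed  2351: Thu/Thu  2352: Fri/Sat  2353: Sun/Sun  2354: Mon/Mon  …(35 more)…  2390: Thu/Thu  2391: Fri/Fri  2392: Sat/Sun  2393: Mon/Mon  2394: Tue/Tue  2395: Wed/Wed  2396: Thu/Fri  2397: Sat/Sat  2398: Sun/Sun  2399: Mon/Mon  2400: Tue/Wed  2401: Thu/Thu  2402: Fri/Fri  2403: Sat/Sat
Both conditions hold in: 2348, 2376 — 2.

2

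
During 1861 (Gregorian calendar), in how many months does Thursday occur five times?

A month of length L has five Thursdays iff its first Thursday is on day ≤ L−28 (so day 1–3 in a 31-day month, 1–2 in a 30-day month, day 1 in a leap February).
Checking each month of 1861: Jan starts Tue (31d) ✓; Feb starts Fri (28d); Mar starts Fri (31d); Apr starts Mon (30d); May starts Wed (31d) ✓; Jun starts Sat (30d); Jul starts Mon (31d); Aug starts Thu (31d) ✓; Sep starts Sun (30d); Oct starts Tue (31d) ✓; Nov starts Fri (30d); Dec starts Sun (31d).
Five-Thursday months: January, May, August, October → 4.

4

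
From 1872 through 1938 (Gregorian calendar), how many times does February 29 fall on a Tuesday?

2

Leap years in 1872–1938: 16 of them.
Feb 29 weekday advances by 5 (mod 7) from one leap year to the next four years later (or differs when a century non-leap intervenes).
Leap-day weekdays: 1872:Thu 1876:Tue✓ 1880:Sun 1884:Fri 1888:Wed 1892:Mon 1896:Sat 1904:Mon 1908:Sat 1912:Thu 1916:Tue✓ 1920:Sun 1924:Fri 1928:Wed 1932:Mon 1936:Sat
Tuesday: 1876, 1916 → 2.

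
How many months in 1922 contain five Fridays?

A month of length L has five Fridays iff its first Friday is on day ≤ L−28 (so day 1–3 in a 31-day month, 1–2 in a 30-day month, day 1 in a leap February).
Checking each month of 1922: Jan starts Sun (31d); Feb starts Wed (28d); Mar starts Wed (31d) ✓; Apr starts Sat (30d); May starts Mon (31d); Jun starts Thu (30d) ✓; Jul starts Sat (31d); Aug starts Tue (31d); Sep starts Fri (30d) ✓; Oct starts Sun (31d); Nov starts Wed (30d); Dec starts Fri (31d) ✓.
Five-Friday months: March, June, September, December → 4.

4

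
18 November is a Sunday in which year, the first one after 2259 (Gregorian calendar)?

2260

From one year to the next, a fixed date's weekday advances by 1, or by 2 when a Feb 29 lies between the two dates.
2259: November 18 is Friday.
2260: Sunday (+2)
18 November falls on a Sunday in 2260.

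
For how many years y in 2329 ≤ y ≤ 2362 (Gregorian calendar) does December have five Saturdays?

December has 31 days; it has five Saturdays when Saturday falls among the first (month-length − 28) days — i.e. when December 1 is one of Saturday/Friday/Thursday.
December 1 by year: 2329:Sun 2330:Mon 2331:Tue 2332:Thu✓ 2333:Fri✓ 2334:Sat✓ 2335:Sun 2336:Tue 2337:Wed 2338:Thu✓ 2339:Fri✓ 2340:Sun 2341:Mon 2342:Tue 2343:Wed …(4 more)… 2348:Wed 2349:Thu✓ 2350:Fri✓ 2351:Sat✓ 2352:Mon 2353:Tue 2354:Wed 2355:Thu✓ 2356:Sat✓ 2357:Sun 2358:Mon 2359:Tue 2360:Thu✓ 2361:Fri✓ 2362:Sat✓
Years with five Saturdays: 2332, 2333, 2334, 2338, 2339, 2344, 2345, 2349, 2350, 2351, 2355, 2356, 2360, 2361, 2362 → 15.

15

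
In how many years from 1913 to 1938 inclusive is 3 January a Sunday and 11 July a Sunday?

3

Check each year's weekday for 3 January and 11 July:
  1913: Fri/Fri  1914: Sat/Sat  1915: Sun/Sun ✓  1916: Mon/Tue  1917: Wed/Wed  1918: Thu/Thu  1919: Fri/Fri  1920: Sat/Sun  1921: Mon/Mon  1922: Tue/Tue  1923: Wed/Wed  1924: Thu/Fri  1925: Sat/Sat  1926: Sun/Sun ✓  1927: Mon/Mon  1928: Tue/Wed  1929: Thu/Thu  1930: Fri/Fri  1931: Sat/Sat  1932: Sun/Mon  1933: Tue/Tue  1934: Wed/Wed  1935: Thu/Thu  1936: Fri/Sat  1937: Sun/Sun ✓  1938: Mon/Mon
Both conditions hold in: 1915, 1926, 1937 — 3.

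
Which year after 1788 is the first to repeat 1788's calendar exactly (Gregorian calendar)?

1828

Two years share a calendar iff Jan 1 falls on the same weekday and both are leap or both are common. 1788: Jan 1 is Tuesday, leap year.
1789: Jan 1 Thursday, common
1790: Jan 1 Friday, common
1791: Jan 1 Saturday, common
1792: Jan 1 Sunday, leap
1793: Jan 1 Tuesday, common
1794: Jan 1 Wednesday, common
1795: Jan 1 Thursday, common
1796: Jan 1 Friday, leap
1797: Jan 1 Sunday, common
1798: Jan 1 Monday, common
1799: Jan 1 Tuesday, common
1800: Jan 1 Wednesday, common
1801: Jan 1 Thursday, common
1802: Jan 1 Friday, common
1803: Jan 1 Saturday, common
1804: Jan 1 Sunday, leap
1805: Jan 1 Tuesday, common
1806: Jan 1 Wednesday, common
1807: Jan 1 Thursday, common
1808: Jan 1 Friday, leap
1809: Jan 1 Sunday, common
1810: Jan 1 Monday, common
1811: Jan 1 Tuesday, common
1812: Jan 1 Wednesday, leap
1813: Jan 1 Friday, common
1814: Jan 1 Saturday, common
1815: Jan 1 Sunday, common
1816: Jan 1 Monday, leap
1817: Jan 1 Wednesday, common
1818: Jan 1 Thursday, common
1819: Jan 1 Friday, common
1820: Jan 1 Saturday, leap
1821: Jan 1 Monday, common
1822: Jan 1 Tuesday, common
1823: Jan 1 Wednesday, common
1824: Jan 1 Thursday, leap
1825: Jan 1 Saturday, common
1826: Jan 1 Sunday, common
1827: Jan 1 Monday, common
1828: Jan 1 Tuesday, leap
1828 matches on both conditions.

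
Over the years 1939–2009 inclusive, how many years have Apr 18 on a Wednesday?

Track Apr 18's weekday year by year (advancing +1, or +2 across a Feb 29):
  1939: Tue  1940: Thu (+2)  1941: Fri (+1)  1942: Sat (+1)  1943: Sun (+1)
  1944: Tue (+2)  1945: Wed (+1) ✓  1946: Thu (+1)  1947: Fri (+1)  1948: Sun (+2)
  1949: Mon (+1)  1950: Tue (+1)  1951: Wed (+1) ✓  1952: Fri (+2)  … (43 more years) …
  1996: Thu (+2)  1997: Fri (+1)  1998: Sat (+1)  1999: Sun (+1)  2000: Tue (+2)
  2001: Wed (+1) ✓  2002: Thu (+1)  2003: Fri (+1)  2004: Sun (+2)  2005: Mon (+1)
  2006: Tue (+1)  2007: Wed (+1) ✓  2008: Fri (+2)  2009: Sat (+1)
Wednesday years: 1945, 1951, 1956, 1962, 1973, 1979, 1984, 1990, 2001, 2007 — 10 in total.

10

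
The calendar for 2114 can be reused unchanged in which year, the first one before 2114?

Two years share a calendar iff Jan 1 falls on the same weekday and both are leap or both are common. 2114: Jan 1 is Monday, common year.
2113: Jan 1 Sunday, common
2112: Jan 1 Friday, leap
2111: Jan 1 Thursday, common
2110: Jan 1 Wednesday, common
2109: Jan 1 Tuesday, common
2108: Jan 1 Sunday, leap
2107: Jan 1 Saturday, common
2106: Jan 1 Friday, common
2105: Jan 1 Thursday, common
2104: Jan 1 Tuesday, leap
2103: Jan 1 Monday, common
2103 matches on both conditions.

2103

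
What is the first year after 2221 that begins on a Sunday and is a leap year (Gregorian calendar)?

2232

Jan 1 advances by 2 weekdays after a leap year and by 1 after a common year.
2221: Jan 1 is Monday.
2222: Tuesday
2223: Wednesday
2224: Thursday (leap)
2225: Saturday
2226: Sunday
2227: Monday
2228: Tuesday (leap)
2229: Thursday
2230: Friday
2231: Saturday
2232: Sunday (leap)
2232 begins on a Sunday and is a leap year.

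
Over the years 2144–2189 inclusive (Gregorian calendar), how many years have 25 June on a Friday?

Track 25 June's weekday year by year (advancing +1, or +2 across a Feb 29):
  2144: Thu  2145: Fri (+1) ✓  2146: Sat (+1)  2147: Sun (+1)  2148: Tue (+2)
  2149: Wed (+1)  2150: Thu (+1)  2151: Fri (+1) ✓  2152: Sun (+2)  2153: Mon (+1)
  2154: Tue (+1)  2155: Wed (+1)  2156: Fri (+2) ✓  2157: Sat (+1)  … (18 more years) …
  2176: Tue (+2)  2177: Wed (+1)  2178: Thu (+1)  2179: Fri (+1) ✓  2180: Sun (+2)
  2181: Mon (+1)  2182: Tue (+1)  2183: Wed (+1)  2184: Fri (+2) ✓  2185: Sat (+1)
  2186: Sun (+1)  2187: Mon (+1)  2188: Wed (+2)  2189: Thu (+1)
Friday years: 2145, 2151, 2156, 2162, 2173, 2179, 2184 — 7 in total.

7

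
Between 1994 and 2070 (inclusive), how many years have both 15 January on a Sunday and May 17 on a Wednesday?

8

Check each year's weekday for 15 January and May 17:
  1994: Sat/Tue  1995: Sun/Wed ✓  1996: Mon/Fri  1997: Wed/Sat  1998: Thu/Sun  1999: Fri/Mon  2000: Sat/Wed  2001: Mon/Thu  2002: Tue/Fri  2003: Wed/Sat  2004: Thu/Mon  2005: Sat/Tue  2006: Sun/Wed ✓  2007: Mon/Thu  …(49 more)…  2057: Mon/Thu  2058: Tue/Fri  2059: Wed/Sat  2060: Thu/Mon  2061: Sat/Tue  2062: Sun/Wed ✓  2063: Mon/Thu  2064: Tue/Sat  2065: Thu/Sun  2066: Fri/Mon  2067: Sat/Tue  2068: Sun/Thu  2069: Tue/Fri  2070: Wed/Sat
Both conditions hold in: 1995, 2006, 2017, 2023, 2034, 2045, 2051, 2062 — 8.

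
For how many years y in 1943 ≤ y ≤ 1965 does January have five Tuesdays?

January has 31 days; it has five Tuesdays when Tuesday falls among the first (month-length − 28) days — i.e. when January 1 is one of Tuesday/Monday/Sunday.
January 1 by year: 1943:Fri 1944:Sat 1945:Mon✓ 1946:Tue✓ 1947:Wed 1948:Thu 1949:Sat 1950:Sun✓ 1951:Mon✓ 1952:Tue✓ 1953:Thu 1954:Fri 1955:Sat 1956:Sun✓ 1957:Tue✓ 1958:Wed 1959:Thu 1960:Fri 1961:Sun✓ 1962:Mon✓ 1963:Tue✓ 1964:Wed 1965:Fri
Years with five Tuesdays: 1945, 1946, 1950, 1951, 1952, 1956, 1957, 1961, 1962, 1963 → 10.

10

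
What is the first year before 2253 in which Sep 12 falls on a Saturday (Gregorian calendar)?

2246

From one year to the next, a fixed date's weekday advances by 1, or by 2 when a Feb 29 lies between the two dates.
2253: September 12 is Monday.
2252: Sunday (−1)
2251: Friday (−2)
2250: Thursday (−1)
2249: Wednesday (−1)
2248: Tuesday (−1)
2247: Sunday (−2)
2246: Saturday (−1)
Sep 12 falls on a Saturday in 2246.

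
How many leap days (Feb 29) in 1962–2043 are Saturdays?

3

Leap years in 1962–2043: 20 of them.
Feb 29 weekday advances by 5 (mod 7) from one leap year to the next four years later (or differs when a century non-leap intervenes).
Leap-day weekdays: 1964:Sat✓ 1968:Thu 1972:Tue 1976:Sun 1980:Fri 1984:Wed 1988:Mon 1992:Sat✓ 1996:Thu 2000:Tue 2004:Sun 2008:Fri 2012:Wed 2016:Mon 2020:Sat✓ 2024:Thu 2028:Tue 2032:Sun 2036:Fri 2040:Wed
Saturday: 1964, 1992, 2020 → 3.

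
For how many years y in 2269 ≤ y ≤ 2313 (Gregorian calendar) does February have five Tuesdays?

February has 28 days (29 in leap years); it has five Tuesdays when Tuesday falls among the first (month-length − 28) days — i.e. when February 1 is Tuesday in a leap year (never in a common year).
February 1 by year: 2269:Mon 2270:Tue 2271:Wed 2272:Thu 2273:Sat 2274:Sun 2275:Mon 2276:Tue✓ 2277:Thu 2278:Fri 2279:Sat 2280:Sun 2281:Tue 2282:Wed 2283:Thu …(15 more)… 2299:Wed 2300:Thu 2301:Fri 2302:Sat 2303:Sun 2304:Mon 2305:Wed 2306:Thu 2307:Fri 2308:Sat 2309:Mon 2310:Tue 2311:Wed 2312:Thu 2313:Sat
Years with five Tuesdays: 2276 → 1.

1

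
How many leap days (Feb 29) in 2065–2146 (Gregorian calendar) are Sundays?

Leap years in 2065–2146: 19 of them.
Feb 29 weekday advances by 5 (mod 7) from one leap year to the next four years later (or differs when a century non-leap intervenes).
Leap-day weekdays: 2068:Wed 2072:Mon 2076:Sat 2080:Thu 2084:Tue 2088:Sun✓ 2092:Fri 2096:Wed 2104:Fri 2108:Wed 2112:Mon 2116:Sat 2120:Thu 2124:Tue 2128:Sun✓ 2132:Fri 2136:Wed 2140:Mon 2144:Sat
Sunday: 2088, 2128 → 2.

2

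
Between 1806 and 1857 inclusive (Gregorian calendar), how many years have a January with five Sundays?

21

January has 31 days; it has five Sundays when Sunday falls among the first (month-length − 28) days — i.e. when January 1 is one of Sunday/Saturday/Friday.
January 1 by year: 1806:Wed 1807:Thu 1808:Fri✓ 1809:Sun✓ 1810:Mon 1811:Tue 1812:Wed 1813:Fri✓ 1814:Sat✓ 1815:Sun✓ 1816:Mon 1817:Wed 1818:Thu 1819:Fri✓ 1820:Sat✓ …(22 more)… 1843:Sun✓ 1844:Mon 1845:Wed 1846:Thu 1847:Fri✓ 1848:Sat✓ 1849:Mon 1850:Tue 1851:Wed 1852:Thu 1853:Sat✓ 1854:Sun✓ 1855:Mon 1856:Tue 1857:Thu
Years with five Sundays: 1808, 1809, 1813, 1814, 1815, 1819, 1820, 1825, 1826, 1830, 1831, 1832, 1836, 1837, 1841, 1842, 1843, 1847, 1848, 1853, 1854 → 21.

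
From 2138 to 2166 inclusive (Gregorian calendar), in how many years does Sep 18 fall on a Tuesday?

Track Sep 18's weekday year by year (advancing +1, or +2 across a Feb 29):
  2138: Thu  2139: Fri (+1)  2140: Sun (+2)  2141: Mon (+1)  2142: Tue (+1) ✓
  2143: Wed (+1)  2144: Fri (+2)  2145: Sat (+1)  2146: Sun (+1)  2147: Mon (+1)
  2148: Wed (+2)  2149: Thu (+1)  2150: Fri (+1)  2151: Sat (+1)  2152: Mon (+2)
  2153: Tue (+1) ✓  2154: Wed (+1)  2155: Thu (+1)  2156: Sat (+2)  2157: Sun (+1)
  2158: Mon (+1)  2159: Tue (+1) ✓  2160: Thu (+2)  2161: Fri (+1)  2162: Sat (+1)
  2163: Sun (+1)  2164: Tue (+2) ✓  2165: Wed (+1)  2166: Thu (+1)
Tuesday years: 2142, 2153, 2159, 2164 — 4 in total.

4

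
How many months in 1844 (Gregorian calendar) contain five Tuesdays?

A month of length L has five Tuesdays iff its first Tuesday is on day ≤ L−28 (so day 1–3 in a 31-day month, 1–2 in a 30-day month, day 1 in a leap February).
Checking each month of 1844: Jan starts Mon (31d) ✓; Feb starts Thu (29d); Mar starts Fri (31d); Apr starts Mon (30d) ✓; May starts Wed (31d); Jun starts Sat (30d); Jul starts Mon (31d) ✓; Aug starts Thu (31d); Sep starts Sun (30d); Oct starts Tue (31d) ✓; Nov starts Fri (30d); Dec starts Sun (31d) ✓.
Five-Tuesday months: January, April, July, October, December → 5.

5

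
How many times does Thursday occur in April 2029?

4

April 2029 has 30 days and begins on Sunday.
The first Thursday is April 5.
Thursdays fall on 5, 12, 19, 26 — that's 4.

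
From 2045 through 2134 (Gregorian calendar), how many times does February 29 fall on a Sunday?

Leap years in 2045–2134: 21 of them.
Feb 29 weekday advances by 5 (mod 7) from one leap year to the next four years later (or differs when a century non-leap intervenes).
Leap-day weekdays: 2048:Sat 2052:Thu 2056:Tue 2060:Sun✓ 2064:Fri 2068:Wed 2072:Mon 2076:Sat 2080:Thu 2084:Tue 2088:Sun✓ 2092:Fri 2096:Wed 2104:Fri 2108:Wed 2112:Mon 2116:Sat 2120:Thu 2124:Tue 2128:Sun✓ 2132:Fri
Sunday: 2060, 2088, 2128 → 3.

3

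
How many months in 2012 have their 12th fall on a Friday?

1

Check the 12th of each month of 2012: Jan 12: Thu, Feb 12: Sun, Mar 12: Mon, Apr 12: Thu, May 12: Sat, Jun 12: Tue, Jul 12: Thu, Aug 12: Sun, Sep 12: Wed, Oct 12: Fri, Nov 12: Mon, Dec 12: Wed.
Friday occurs in October — 1 month.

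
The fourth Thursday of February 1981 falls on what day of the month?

26

February 1, 1981 is a Sunday, so the first Thursday is the 5th.
The fourth Thursday is 5 + 21 = 26.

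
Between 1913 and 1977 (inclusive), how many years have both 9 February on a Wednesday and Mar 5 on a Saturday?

7

Check each year's weekday for 9 February and Mar 5:
  1913: Sun/Wed  1914: Mon/Thu  1915: Tue/Fri  1916: Wed/Sun  1917: Fri/Mon  1918: Sat/Tue  1919: Sun/Wed  1920: Mon/Fri  1921: Wed/Sat ✓  1922: Thu/Sun  1923: Fri/Mon  1924: Sat/Wed  1925: Mon/Thu  1926: Tue/Fri  …(37 more)…  1964: Sun/Thu  1965: Tue/Fri  1966: Wed/Sat ✓  1967: Thu/Sun  1968: Fri/Tue  1969: Sun/Wed  1970: Mon/Thu  1971: Tue/Fri  1972: Wed/Sun  1973: Fri/Mon  1974: Sat/Tue  1975: Sun/Wed  1976: Mon/Fri  1977: Wed/Sat ✓
Both conditions hold in: 1921, 1927, 1938, 1949, 1955, 1966, 1977 — 7.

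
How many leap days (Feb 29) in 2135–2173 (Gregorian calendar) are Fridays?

Leap years in 2135–2173: 10 of them.
Feb 29 weekday advances by 5 (mod 7) from one leap year to the next four years later (or differs when a century non-leap intervenes).
Leap-day weekdays: 2136:Wed 2140:Mon 2144:Sat 2148:Thu 2152:Tue 2156:Sun 2160:Fri✓ 2164:Wed 2168:Mon 2172:Sat
Friday: 2160 → 1.

1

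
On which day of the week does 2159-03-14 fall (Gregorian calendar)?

Wednesday

January 1, 2159 is a Monday.
March 14 is day 73 of the year, i.e. 72 days after Jan 1.
72 mod 7 = 2, so advance 2 weekdays from Monday: Wednesday.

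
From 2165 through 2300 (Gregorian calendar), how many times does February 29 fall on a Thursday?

Leap years in 2165–2300: 32 of them.
Feb 29 weekday advances by 5 (mod 7) from one leap year to the next four years later (or differs when a century non-leap intervenes).
Leap-day weekdays: 2168:Mon 2172:Sat 2176:Thu✓ 2180:Tue 2184:Sun 2188:Fri 2192:Wed 2196:Mon 2204:Wed 2208:Mon 2212:Sat 2216:Thu✓ 2220:Tue …(6 more)… 2248:Tue 2252:Sun 2256:Fri 2260:Wed 2264:Mon 2268:Sat 2272:Thu✓ 2276:Tue 2280:Sun 2284:Fri 2288:Wed 2292:Mon 2296:Sat
Thursday: 2176, 2216, 2244, 2272 → 4.

4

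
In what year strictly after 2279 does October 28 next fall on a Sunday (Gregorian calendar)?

From one year to the next, a fixed date's weekday advances by 1, or by 2 when a Feb 29 lies between the two dates.
2279: October 28 is Tuesday.
2280: Thursday (+2)
2281: Friday (+1)
2282: Saturday (+1)
2283: Sunday (+1)
October 28 falls on a Sunday in 2283.

2283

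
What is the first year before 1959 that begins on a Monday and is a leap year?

Jan 1 advances by 2 weekdays after a leap year and by 1 after a common year.
1959: Jan 1 is Thursday.
1958: Wednesday
1957: Tuesday
1956: Sunday (leap)
1955: Saturday
1954: Friday
1953: Thursday
1952: Tuesday (leap)
1951: Monday
1950: Sunday
1949: Saturday
1948: Thursday (leap)
1947: Wednesday
1946: Tuesday
1945: Monday
1944: Saturday (leap)
1943: Friday
1942: Thursday
1941: Wednesday
1940: Monday (leap)
1940 begins on a Monday and is a leap year.

1940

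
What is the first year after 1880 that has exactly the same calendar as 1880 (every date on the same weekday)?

1920

Two years share a calendar iff Jan 1 falls on the same weekday and both are leap or both are common. 1880: Jan 1 is Thursday, leap year.
1881: Jan 1 Saturday, common
1882: Jan 1 Sunday, common
1883: Jan 1 Monday, common
1884: Jan 1 Tuesday, leap
1885: Jan 1 Thursday, common
1886: Jan 1 Friday, common
1887: Jan 1 Saturday, common
1888: Jan 1 Sunday, leap
1889: Jan 1 Tuesday, common
1890: Jan 1 Wednesday, common
1891: Jan 1 Thursday, common
1892: Jan 1 Friday, leap
1893: Jan 1 Sunday, common
1894: Jan 1 Monday, common
1895: Jan 1 Tuesday, common
1896: Jan 1 Wednesday, leap
1897: Jan 1 Friday, common
1898: Jan 1 Saturday, common
1899: Jan 1 Sunday, common
1900: Jan 1 Monday, common
1901: Jan 1 Tuesday, common
1902: Jan 1 Wednesday, common
1903: Jan 1 Thursday, common
1904: Jan 1 Friday, leap
1905: Jan 1 Sunday, common
1906: Jan 1 Monday, common
1907: Jan 1 Tuesday, common
1908: Jan 1 Wednesday, leap
1909: Jan 1 Friday, common
1910: Jan 1 Saturday, common
1911: Jan 1 Sunday, common
1912: Jan 1 Monday, leap
1913: Jan 1 Wednesday, common
1914: Jan 1 Thursday, common
1915: Jan 1 Friday, common
1916: Jan 1 Saturday, leap
1917: Jan 1 Monday, common
1918: Jan 1 Tuesday, common
1919: Jan 1 Wednesday, common
1920: Jan 1 Thursday, leap
1920 matches on both conditions.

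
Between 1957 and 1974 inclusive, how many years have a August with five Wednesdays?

August has 31 days; it has five Wednesdays when Wednesday falls among the first (month-length − 28) days — i.e. when August 1 is one of Wednesday/Tuesday/Monday.
August 1 by year: 1957:Thu 1958:Fri 1959:Sat 1960:Mon✓ 1961:Tue✓ 1962:Wed✓ 1963:Thu 1964:Sat 1965:Sun 1966:Mon✓ 1967:Tue✓ 1968:Thu 1969:Fri 1970:Sat 1971:Sun 1972:Tue✓ 1973:Wed✓ 1974:Thu
Years with five Wednesdays: 1960, 1961, 1962, 1966, 1967, 1972, 1973 → 7.

7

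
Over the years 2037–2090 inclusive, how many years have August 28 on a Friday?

8

Track August 28's weekday year by year (advancing +1, or +2 across a Feb 29):
  2037: Fri ✓  2038: Sat (+1)  2039: Sun (+1)  2040: Tue (+2)  2041: Wed (+1)
  2042: Thu (+1)  2043: Fri (+1) ✓  2044: Sun (+2)  2045: Mon (+1)  2046: Tue (+1)
  2047: Wed (+1)  2048: Fri (+2) ✓  2049: Sat (+1)  2050: Sun (+1)  … (26 more years) …
  2077: Sat (+1)  2078: Sun (+1)  2079: Mon (+1)  2080: Wed (+2)  2081: Thu (+1)
  2082: Fri (+1) ✓  2083: Sat (+1)  2084: Mon (+2)  2085: Tue (+1)  2086: Wed (+1)
  2087: Thu (+1)  2088: Sat (+2)  2089: Sun (+1)  2090: Mon (+1)
Friday years: 2037, 2043, 2048, 2054, 2065, 2071, 2076, 2082 — 8 in total.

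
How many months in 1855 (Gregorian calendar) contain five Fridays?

A month of length L has five Fridays iff its first Friday is on day ≤ L−28 (so day 1–3 in a 31-day month, 1–2 in a 30-day month, day 1 in a leap February).
Checking each month of 1855: Jan starts Mon (31d); Feb starts Thu (28d); Mar starts Thu (31d) ✓; Apr starts Sun (30d); May starts Tue (31d); Jun starts Fri (30d) ✓; Jul starts Sun (31d); Aug starts Wed (31d) ✓; Sep starts Sat (30d); Oct starts Mon (31d); Nov starts Thu (30d) ✓; Dec starts Sat (31d).
Five-Friday months: March, June, August, November → 4.

4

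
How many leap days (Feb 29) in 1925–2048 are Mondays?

Leap years in 1925–2048: 31 of them.
Feb 29 weekday advances by 5 (mod 7) from one leap year to the next four years later (or differs when a century non-leap intervenes).
Leap-day weekdays: 1928:Wed 1932:Mon✓ 1936:Sat 1940:Thu 1944:Tue 1948:Sun 1952:Fri 1956:Wed 1960:Mon✓ 1964:Sat 1968:Thu 1972:Tue 1976:Sun …(5 more)… 2000:Tue 2004:Sun 2008:Fri 2012:Wed 2016:Mon✓ 2020:Sat 2024:Thu 2028:Tue 2032:Sun 2036:Fri 2040:Wed 2044:Mon✓ 2048:Sat
Monday: 1932, 1960, 1988, 2016, 2044 → 5.

5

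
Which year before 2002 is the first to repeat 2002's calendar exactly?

1991

Two years share a calendar iff Jan 1 falls on the same weekday and both are leap or both are common. 2002: Jan 1 is Tuesday, common year.
2001: Jan 1 Monday, common
2000: Jan 1 Saturday, leap
1999: Jan 1 Friday, common
1998: Jan 1 Thursday, common
1997: Jan 1 Wednesday, common
1996: Jan 1 Monday, leap
1995: Jan 1 Sunday, common
1994: Jan 1 Saturday, common
1993: Jan 1 Friday, common
1992: Jan 1 Wednesday, leap
1991: Jan 1 Tuesday, common
1991 matches on both conditions.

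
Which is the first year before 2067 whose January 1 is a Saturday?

2061

Jan 1 advances by 2 weekdays after a leap year and by 1 after a common year.
2067: Jan 1 is Saturday.
2066: Friday
2065: Thursday
2064: Tuesday (leap)
2063: Monday
2062: Sunday
2061: Saturday
2061 begins on a Saturday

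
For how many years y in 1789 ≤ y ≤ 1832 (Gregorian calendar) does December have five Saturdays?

19

December has 31 days; it has five Saturdays when Saturday falls among the first (month-length − 28) days — i.e. when December 1 is one of Saturday/Friday/Thursday.
December 1 by year: 1789:Tue 1790:Wed 1791:Thu✓ 1792:Sat✓ 1793:Sun 1794:Mon 1795:Tue 1796:Thu✓ 1797:Fri✓ 1798:Sat✓ 1799:Sun 1800:Mon 1801:Tue 1802:Wed 1803:Thu✓ …(14 more)… 1818:Tue 1819:Wed 1820:Fri✓ 1821:Sat✓ 1822:Sun 1823:Mon 1824:Wed 1825:Thu✓ 1826:Fri✓ 1827:Sat✓ 1828:Mon 1829:Tue 1830:Wed 1831:Thu✓ 1832:Sat✓
Years with five Saturdays: 1791, 1792, 1796, 1797, 1798, 1803, 1804, 1808, 1809, 1810, 1814, 1815, 1820, 1821, 1825, 1826, 1827, 1831, 1832 → 19.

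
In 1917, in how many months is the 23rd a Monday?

Check the 23rd of each month of 1917: Jan 23: Tue, Feb 23: Fri, Mar 23: Fri, Apr 23: Mon, May 23: Wed, Jun 23: Sat, Jul 23: Mon, Aug 23: Thu, Sep 23: Sun, Oct 23: Tue, Nov 23: Fri, Dec 23: Sun.
Monday occurs in April, July — 2 months.

2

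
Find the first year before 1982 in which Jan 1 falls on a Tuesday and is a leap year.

Jan 1 advances by 2 weekdays after a leap year and by 1 after a common year.
1982: Jan 1 is Friday.
1981: Thursday
1980: Tuesday (leap)
1980 begins on a Tuesday and is a leap year.

1980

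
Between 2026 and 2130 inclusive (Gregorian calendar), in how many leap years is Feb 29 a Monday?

3

Leap years in 2026–2130: 25 of them.
Feb 29 weekday advances by 5 (mod 7) from one leap year to the next four years later (or differs when a century non-leap intervenes).
Leap-day weekdays: 2028:Tue 2032:Sun 2036:Fri 2040:Wed 2044:Mon✓ 2048:Sat 2052:Thu 2056:Tue 2060:Sun 2064:Fri 2068:Wed 2072:Mon✓ 2076:Sat 2080:Thu 2084:Tue 2088:Sun 2092:Fri 2096:Wed 2104:Fri 2108:Wed 2112:Mon✓ 2116:Sat 2120:Thu 2124:Tue 2128:Sun
Monday: 2044, 2072, 2112 → 3.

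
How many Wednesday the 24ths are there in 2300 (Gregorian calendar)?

2

Check the 24th of each month of 2300: Jan 24: Wed, Feb 24: Sat, Mar 24: Sat, Apr 24: Tue, May 24: Thu, Jun 24: Sun, Jul 24: Tue, Aug 24: Fri, Sep 24: Mon, Oct 24: Wed, Nov 24: Sat, Dec 24: Mon.
Wednesday occurs in January, October — 2 months.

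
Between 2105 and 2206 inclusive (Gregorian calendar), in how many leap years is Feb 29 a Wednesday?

Leap years in 2105–2206: 24 of them.
Feb 29 weekday advances by 5 (mod 7) from one leap year to the next four years later (or differs when a century non-leap intervenes).
Leap-day weekdays: 2108:Wed✓ 2112:Mon 2116:Sat 2120:Thu 2124:Tue 2128:Sun 2132:Fri 2136:Wed✓ 2140:Mon 2144:Sat 2148:Thu 2152:Tue 2156:Sun 2160:Fri 2164:Wed✓ 2168:Mon 2172:Sat 2176:Thu 2180:Tue 2184:Sun 2188:Fri 2192:Wed✓ 2196:Mon 2204:Wed✓
Wednesday: 2108, 2136, 2164, 2192, 2204 → 5.

5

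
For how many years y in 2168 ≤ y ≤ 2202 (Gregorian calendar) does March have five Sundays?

March has 31 days; it has five Sundays when Sunday falls among the first (month-length − 28) days — i.e. when March 1 is one of Sunday/Saturday/Friday.
March 1 by year: 2168:Tue 2169:Wed 2170:Thu 2171:Fri✓ 2172:Sun✓ 2173:Mon 2174:Tue 2175:Wed 2176:Fri✓ 2177:Sat✓ 2178:Sun✓ 2179:Mon 2180:Wed 2181:Thu 2182:Fri✓ …(5 more)… 2188:Sat✓ 2189:Sun✓ 2190:Mon 2191:Tue 2192:Thu 2193:Fri✓ 2194:Sat✓ 2195:Sun✓ 2196:Tue 2197:Wed 2198:Thu 2199:Fri✓ 2200:Sat✓ 2201:Sun✓ 2202:Mon
Years with five Sundays: 2171, 2172, 2176, 2177, 2178, 2182, 2183, 2188, 2189, 2193, 2194, 2195, 2199, 2200, 2201 → 15.

15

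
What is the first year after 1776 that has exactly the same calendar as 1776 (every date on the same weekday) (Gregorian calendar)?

Two years share a calendar iff Jan 1 falls on the same weekday and both are leap or both are common. 1776: Jan 1 is Monday, leap year.
1777: Jan 1 Wednesday, common
1778: Jan 1 Thursday, common
1779: Jan 1 Friday, common
1780: Jan 1 Saturday, leap
1781: Jan 1 Monday, common
1782: Jan 1 Tuesday, common
1783: Jan 1 Wednesday, common
1784: Jan 1 Thursday, leap
1785: Jan 1 Saturday, common
1786: Jan 1 Sunday, common
1787: Jan 1 Monday, common
1788: Jan 1 Tuesday, leap
1789: Jan 1 Thursday, common
1790: Jan 1 Friday, common
1791: Jan 1 Saturday, common
1792: Jan 1 Sunday, leap
1793: Jan 1 Tuesday, common
1794: Jan 1 Wednesday, common
1795: Jan 1 Thursday, common
1796: Jan 1 Friday, leap
1797: Jan 1 Sunday, common
1798: Jan 1 Monday, common
1799: Jan 1 Tuesday, common
1800: Jan 1 Wednesday, common
1801: Jan 1 Thursday, common
1802: Jan 1 Friday, common
1803: Jan 1 Saturday, common
1804: Jan 1 Sunday, leap
1805: Jan 1 Tuesday, common
1806: Jan 1 Wednesday, common
1807: Jan 1 Thursday, common
1808: Jan 1 Friday, leap
1809: Jan 1 Sunday, common
1810: Jan 1 Monday, common
1811: Jan 1 Tuesday, common
1812: Jan 1 Wednesday, leap
1813: Jan 1 Friday, common
1814: Jan 1 Saturday, common
1815: Jan 1 Sunday, common
1816: Jan 1 Monday, leap
1816 matches on both conditions.

1816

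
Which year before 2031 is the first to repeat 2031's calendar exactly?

Two years share a calendar iff Jan 1 falls on the same weekday and both are leap or both are common. 2031: Jan 1 is Wednesday, common year.
2030: Jan 1 Tuesday, common
2029: Jan 1 Monday, common
2028: Jan 1 Saturday, leap
2027: Jan 1 Friday, common
2026: Jan 1 Thursday, common
2025: Jan 1 Wednesday, common
2025 matches on both conditions.

2025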